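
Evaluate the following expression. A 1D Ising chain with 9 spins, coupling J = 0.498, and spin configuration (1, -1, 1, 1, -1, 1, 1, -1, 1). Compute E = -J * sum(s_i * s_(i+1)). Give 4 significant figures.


Step 1: Nearest-neighbor products: -1, -1, 1, -1, -1, 1, -1, -1
Step 2: Sum of products = -4
Step 3: E = -0.498 * -4 = 1.992

1.992


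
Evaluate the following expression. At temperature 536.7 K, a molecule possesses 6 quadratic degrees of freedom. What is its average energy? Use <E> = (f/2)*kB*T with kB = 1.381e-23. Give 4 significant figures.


Step 1: f/2 = 6/2 = 3
Step 2: kB*T = 1.381e-23 * 536.7 = 7.412e-21
Step 3: <E> = 3 * 7.412e-21 = 2.224e-20 J

2.224e-20


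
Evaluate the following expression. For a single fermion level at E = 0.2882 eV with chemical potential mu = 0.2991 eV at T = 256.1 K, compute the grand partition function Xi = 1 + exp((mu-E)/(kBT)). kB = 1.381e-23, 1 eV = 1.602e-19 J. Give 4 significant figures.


Step 1: (mu - E) = 0.2991 - 0.2882 = 0.0109 eV
Step 2: x = (mu-E)*eV/(kB*T) = 0.0109*1.602e-19/(1.381e-23*256.1) = 0.4937
Step 3: exp(x) = 1.638
Step 4: Xi = 1 + 1.638 = 2.638

2.638


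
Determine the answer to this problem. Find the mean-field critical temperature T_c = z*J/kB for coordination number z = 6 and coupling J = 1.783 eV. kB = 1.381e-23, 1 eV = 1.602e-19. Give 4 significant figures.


Step 1: z*J = 6*1.783 = 10.7 eV
Step 2: Convert to Joules: 10.7*1.602e-19 = 1.714e-18 J
Step 3: T_c = 1.714e-18 / 1.381e-23 = 1.241e+05 K

1.241e+05


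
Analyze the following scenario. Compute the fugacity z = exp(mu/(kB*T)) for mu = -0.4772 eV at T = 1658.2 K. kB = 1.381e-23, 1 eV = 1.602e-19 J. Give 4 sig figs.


Step 1: Convert mu to Joules: -0.4772*1.602e-19 = -7.645e-20 J
Step 2: kB*T = 1.381e-23*1658.2 = 2.29e-20 J
Step 3: mu/(kB*T) = -3.338
Step 4: z = exp(-3.338) = 0.0355

0.0355


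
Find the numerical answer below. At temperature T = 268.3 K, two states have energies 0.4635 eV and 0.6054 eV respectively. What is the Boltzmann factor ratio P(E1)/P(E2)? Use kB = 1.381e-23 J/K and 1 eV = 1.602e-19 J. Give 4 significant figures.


Step 1: Compute energy difference dE = E1 - E2 = 0.4635 - 0.6054 = -0.1419 eV
Step 2: Convert to Joules: dE_J = -0.1419 * 1.602e-19 = -2.273e-20 J
Step 3: Compute exponent = -dE_J / (kB * T) = -(-2.273e-20) / (1.381e-23 * 268.3) = 6.135
Step 4: P(E1)/P(E2) = exp(6.135) = 461.8

461.8


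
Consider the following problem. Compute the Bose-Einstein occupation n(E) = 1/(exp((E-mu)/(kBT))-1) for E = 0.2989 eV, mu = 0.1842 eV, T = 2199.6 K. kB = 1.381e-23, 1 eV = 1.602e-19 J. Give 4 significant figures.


Step 1: (E - mu) = 0.1147 eV
Step 2: x = (E-mu)*eV/(kB*T) = 0.1147*1.602e-19/(1.381e-23*2199.6) = 0.6049
Step 3: exp(x) = 1.831
Step 4: n = 1/(exp(x)-1) = 1.203

1.203


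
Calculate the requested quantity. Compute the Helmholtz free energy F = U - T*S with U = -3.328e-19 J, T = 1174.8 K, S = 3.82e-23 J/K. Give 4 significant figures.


Step 1: T*S = 1174.8 * 3.82e-23 = 4.488e-20 J
Step 2: F = U - T*S = -3.328e-19 - 4.488e-20
Step 3: F = -3.777e-19 J

-3.777e-19


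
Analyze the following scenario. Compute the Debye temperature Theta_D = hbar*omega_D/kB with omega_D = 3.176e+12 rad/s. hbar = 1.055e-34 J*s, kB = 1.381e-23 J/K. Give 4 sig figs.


Step 1: hbar*omega_D = 1.055e-34 * 3.176e+12 = 3.351e-22 J
Step 2: Theta_D = 3.351e-22 / 1.381e-23
Step 3: Theta_D = 24.26 K

24.26


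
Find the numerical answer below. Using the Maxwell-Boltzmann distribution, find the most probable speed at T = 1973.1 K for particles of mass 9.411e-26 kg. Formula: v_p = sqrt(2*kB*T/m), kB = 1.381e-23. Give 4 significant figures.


Step 1: Numerator = 2*kB*T = 2*1.381e-23*1973.1 = 5.45e-20
Step 2: Ratio = 5.45e-20 / 9.411e-26 = 5.791e+05
Step 3: v_p = sqrt(5.791e+05) = 761 m/s

761


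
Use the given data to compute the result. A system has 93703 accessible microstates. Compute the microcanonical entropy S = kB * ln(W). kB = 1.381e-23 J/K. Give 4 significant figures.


Step 1: ln(W) = ln(93703) = 11.45
Step 2: S = kB * ln(W) = 1.381e-23 * 11.45
Step 3: S = 1.581e-22 J/K

1.581e-22


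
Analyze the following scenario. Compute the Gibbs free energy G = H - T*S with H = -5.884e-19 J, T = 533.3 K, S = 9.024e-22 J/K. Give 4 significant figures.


Step 1: T*S = 533.3 * 9.024e-22 = 4.812e-19 J
Step 2: G = H - T*S = -5.884e-19 - 4.812e-19
Step 3: G = -1.07e-18 J

-1.07e-18


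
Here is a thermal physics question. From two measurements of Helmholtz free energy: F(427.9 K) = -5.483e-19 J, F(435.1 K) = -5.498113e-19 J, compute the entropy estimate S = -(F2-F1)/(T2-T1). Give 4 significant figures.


Step 1: dF = F2 - F1 = -5.498113e-19 - (-5.483e-19) = -1.5113e-21 J
Step 2: dT = T2 - T1 = 435.1 - 427.9 = 7.2 K
Step 3: S = -dF/dT = -(-1.5113e-21)/7.2 = 2.099e-22 J/K

2.099e-22


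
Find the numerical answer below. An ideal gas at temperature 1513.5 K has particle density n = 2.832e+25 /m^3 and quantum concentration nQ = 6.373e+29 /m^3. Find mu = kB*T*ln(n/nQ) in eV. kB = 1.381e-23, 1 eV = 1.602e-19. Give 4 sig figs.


Step 1: n/nQ = 2.832e+25/6.373e+29 = 4.444e-05
Step 2: ln(n/nQ) = -10.02
Step 3: mu = kB*T*ln(n/nQ) = 2.09e-20*-10.02 = -2.095e-19 J
Step 4: Convert to eV: -2.095e-19/1.602e-19 = -1.308 eV

-1.308


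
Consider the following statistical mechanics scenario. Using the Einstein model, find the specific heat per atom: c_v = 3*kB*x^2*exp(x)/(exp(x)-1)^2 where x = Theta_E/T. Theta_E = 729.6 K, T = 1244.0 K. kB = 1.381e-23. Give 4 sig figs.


Step 1: x = Theta_E/T = 729.6/1244.0 = 0.5865
Step 2: x^2 = 0.344
Step 3: exp(x) = 1.798
Step 4: c_v = 3*1.381e-23*0.344*1.798/(1.798-1)^2 = 4.026e-23

4.026e-23


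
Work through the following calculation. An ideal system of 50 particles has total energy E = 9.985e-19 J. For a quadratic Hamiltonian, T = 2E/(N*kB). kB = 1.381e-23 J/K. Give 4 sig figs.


Step 1: Numerator = 2*E = 2*9.985e-19 = 1.997e-18 J
Step 2: Denominator = N*kB = 50*1.381e-23 = 6.905e-22
Step 3: T = 1.997e-18 / 6.905e-22 = 2892 K

2892


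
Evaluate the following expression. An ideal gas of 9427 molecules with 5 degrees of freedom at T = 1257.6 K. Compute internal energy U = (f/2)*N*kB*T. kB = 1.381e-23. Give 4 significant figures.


Step 1: f/2 = 5/2 = 2.5
Step 2: N*kB*T = 9427*1.381e-23*1257.6 = 1.637e-16
Step 3: U = 2.5 * 1.637e-16 = 4.093e-16 J

4.093e-16


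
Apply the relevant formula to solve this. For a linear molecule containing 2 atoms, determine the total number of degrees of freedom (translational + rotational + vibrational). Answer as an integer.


Step 1: Translational DOF = 3
Step 2: Rotational DOF (linear) = 2
Step 3: Vibrational DOF = 3*2 - 5 = 1
Step 4: Total = 3 + 2 + 1 = 6

6


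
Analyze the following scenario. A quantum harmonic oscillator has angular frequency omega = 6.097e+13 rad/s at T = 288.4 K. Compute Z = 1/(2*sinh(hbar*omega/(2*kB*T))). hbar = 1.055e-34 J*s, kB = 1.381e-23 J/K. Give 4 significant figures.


Step 1: Compute x = hbar*omega/(kB*T) = 1.055e-34*6.097e+13/(1.381e-23*288.4) = 1.615
Step 2: x/2 = 0.8075
Step 3: sinh(x/2) = 0.8982
Step 4: Z = 1/(2*0.8982) = 0.5567

0.5567


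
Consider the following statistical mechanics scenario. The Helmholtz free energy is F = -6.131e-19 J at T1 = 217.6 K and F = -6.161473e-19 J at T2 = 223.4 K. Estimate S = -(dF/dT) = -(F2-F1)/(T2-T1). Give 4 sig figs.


Step 1: dF = F2 - F1 = -6.161473e-19 - (-6.131e-19) = -3.0473e-21 J
Step 2: dT = T2 - T1 = 223.4 - 217.6 = 5.8 K
Step 3: S = -dF/dT = -(-3.0473e-21)/5.8 = 5.254e-22 J/K

5.254e-22


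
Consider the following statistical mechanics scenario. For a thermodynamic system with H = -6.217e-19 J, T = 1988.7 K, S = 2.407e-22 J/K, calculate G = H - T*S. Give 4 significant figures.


Step 1: T*S = 1988.7 * 2.407e-22 = 4.787e-19 J
Step 2: G = H - T*S = -6.217e-19 - 4.787e-19
Step 3: G = -1.1e-18 J

-1.1e-18


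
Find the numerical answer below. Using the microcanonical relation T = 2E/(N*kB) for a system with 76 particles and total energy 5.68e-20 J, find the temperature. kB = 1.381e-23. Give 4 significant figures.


Step 1: Numerator = 2*E = 2*5.68e-20 = 1.136e-19 J
Step 2: Denominator = N*kB = 76*1.381e-23 = 1.05e-21
Step 3: T = 1.136e-19 / 1.05e-21 = 108.2 K

108.2


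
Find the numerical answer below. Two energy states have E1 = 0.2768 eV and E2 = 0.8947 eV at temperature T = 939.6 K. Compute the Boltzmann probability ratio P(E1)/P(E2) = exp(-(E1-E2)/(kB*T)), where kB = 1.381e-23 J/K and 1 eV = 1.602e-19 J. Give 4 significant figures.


Step 1: Compute energy difference dE = E1 - E2 = 0.2768 - 0.8947 = -0.6179 eV
Step 2: Convert to Joules: dE_J = -0.6179 * 1.602e-19 = -9.899e-20 J
Step 3: Compute exponent = -dE_J / (kB * T) = -(-9.899e-20) / (1.381e-23 * 939.6) = 7.629
Step 4: P(E1)/P(E2) = exp(7.629) = 2056

2056


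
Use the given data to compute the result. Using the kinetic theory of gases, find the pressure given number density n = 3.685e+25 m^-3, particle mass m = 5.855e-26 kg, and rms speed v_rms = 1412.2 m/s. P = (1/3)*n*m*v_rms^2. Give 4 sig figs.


Step 1: v_rms^2 = 1412.2^2 = 1.994e+06
Step 2: n*m = 3.685e+25*5.855e-26 = 2.158
Step 3: P = (1/3)*2.158*1.994e+06 = 1.434e+06 Pa

1.434e+06


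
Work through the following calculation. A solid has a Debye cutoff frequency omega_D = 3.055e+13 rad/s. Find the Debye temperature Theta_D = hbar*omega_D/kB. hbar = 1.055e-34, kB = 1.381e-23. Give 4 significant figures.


Step 1: hbar*omega_D = 1.055e-34 * 3.055e+13 = 3.223e-21 J
Step 2: Theta_D = 3.223e-21 / 1.381e-23
Step 3: Theta_D = 233.4 K

233.4


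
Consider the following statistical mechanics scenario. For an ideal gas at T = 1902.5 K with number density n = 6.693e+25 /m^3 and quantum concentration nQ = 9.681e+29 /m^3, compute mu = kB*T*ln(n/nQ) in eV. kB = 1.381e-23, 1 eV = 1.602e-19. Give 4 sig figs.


Step 1: n/nQ = 6.693e+25/9.681e+29 = 6.914e-05
Step 2: ln(n/nQ) = -9.579
Step 3: mu = kB*T*ln(n/nQ) = 2.627e-20*-9.579 = -2.517e-19 J
Step 4: Convert to eV: -2.517e-19/1.602e-19 = -1.571 eV

-1.571


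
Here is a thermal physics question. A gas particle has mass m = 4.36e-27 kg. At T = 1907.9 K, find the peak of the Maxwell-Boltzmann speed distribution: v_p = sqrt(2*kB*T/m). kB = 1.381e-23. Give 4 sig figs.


Step 1: Numerator = 2*kB*T = 2*1.381e-23*1907.9 = 5.27e-20
Step 2: Ratio = 5.27e-20 / 4.36e-27 = 1.209e+07
Step 3: v_p = sqrt(1.209e+07) = 3477 m/s

3477


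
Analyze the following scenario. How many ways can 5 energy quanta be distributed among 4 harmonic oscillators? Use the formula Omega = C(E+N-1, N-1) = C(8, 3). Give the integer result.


Step 1: Use binomial coefficient C(8, 3)
Step 2: Numerator = 8! / 5!
Step 3: Denominator = 3!
Step 4: Omega = 56

56


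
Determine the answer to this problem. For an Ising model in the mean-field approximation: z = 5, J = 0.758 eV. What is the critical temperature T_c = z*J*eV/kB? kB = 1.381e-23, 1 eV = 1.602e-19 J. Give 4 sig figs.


Step 1: z*J = 5*0.758 = 3.79 eV
Step 2: Convert to Joules: 3.79*1.602e-19 = 6.072e-19 J
Step 3: T_c = 6.072e-19 / 1.381e-23 = 4.397e+04 K

4.397e+04


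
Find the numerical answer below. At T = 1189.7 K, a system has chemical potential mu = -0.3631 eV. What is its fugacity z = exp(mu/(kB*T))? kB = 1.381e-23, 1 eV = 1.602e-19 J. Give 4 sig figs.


Step 1: Convert mu to Joules: -0.3631*1.602e-19 = -5.817e-20 J
Step 2: kB*T = 1.381e-23*1189.7 = 1.643e-20 J
Step 3: mu/(kB*T) = -3.54
Step 4: z = exp(-3.54) = 0.029

0.029


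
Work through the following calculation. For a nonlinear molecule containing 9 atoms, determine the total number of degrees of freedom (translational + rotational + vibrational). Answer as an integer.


Step 1: Translational DOF = 3
Step 2: Rotational DOF (nonlinear) = 3
Step 3: Vibrational DOF = 3*9 - 6 = 21
Step 4: Total = 3 + 3 + 21 = 27

27


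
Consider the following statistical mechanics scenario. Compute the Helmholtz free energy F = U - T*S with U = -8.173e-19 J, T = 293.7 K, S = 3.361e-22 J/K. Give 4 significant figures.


Step 1: T*S = 293.7 * 3.361e-22 = 9.871e-20 J
Step 2: F = U - T*S = -8.173e-19 - 9.871e-20
Step 3: F = -9.16e-19 J

-9.16e-19


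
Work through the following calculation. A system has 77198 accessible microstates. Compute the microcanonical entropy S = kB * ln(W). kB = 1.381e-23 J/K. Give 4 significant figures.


Step 1: ln(W) = ln(77198) = 11.25
Step 2: S = kB * ln(W) = 1.381e-23 * 11.25
Step 3: S = 1.554e-22 J/K

1.554e-22


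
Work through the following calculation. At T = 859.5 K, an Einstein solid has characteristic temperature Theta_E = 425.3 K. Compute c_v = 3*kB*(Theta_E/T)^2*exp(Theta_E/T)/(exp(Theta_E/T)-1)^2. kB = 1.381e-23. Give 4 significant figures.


Step 1: x = Theta_E/T = 425.3/859.5 = 0.4948
Step 2: x^2 = 0.2448
Step 3: exp(x) = 1.64
Step 4: c_v = 3*1.381e-23*0.2448*1.64/(1.64-1)^2 = 4.059e-23

4.059e-23


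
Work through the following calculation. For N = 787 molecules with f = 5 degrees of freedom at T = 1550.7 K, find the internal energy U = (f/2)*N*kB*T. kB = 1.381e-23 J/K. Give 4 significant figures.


Step 1: f/2 = 5/2 = 2.5
Step 2: N*kB*T = 787*1.381e-23*1550.7 = 1.685e-17
Step 3: U = 2.5 * 1.685e-17 = 4.213e-17 J

4.213e-17


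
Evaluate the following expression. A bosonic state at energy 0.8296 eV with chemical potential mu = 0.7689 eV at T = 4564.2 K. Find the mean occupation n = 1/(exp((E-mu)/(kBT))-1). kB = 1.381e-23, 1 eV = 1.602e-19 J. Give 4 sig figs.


Step 1: (E - mu) = 0.0607 eV
Step 2: x = (E-mu)*eV/(kB*T) = 0.0607*1.602e-19/(1.381e-23*4564.2) = 0.1543
Step 3: exp(x) = 1.167
Step 4: n = 1/(exp(x)-1) = 5.995

5.995


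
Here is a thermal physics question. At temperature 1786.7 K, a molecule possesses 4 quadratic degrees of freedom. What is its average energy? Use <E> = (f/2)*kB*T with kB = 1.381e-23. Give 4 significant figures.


Step 1: f/2 = 4/2 = 2
Step 2: kB*T = 1.381e-23 * 1786.7 = 2.467e-20
Step 3: <E> = 2 * 2.467e-20 = 4.935e-20 J

4.935e-20


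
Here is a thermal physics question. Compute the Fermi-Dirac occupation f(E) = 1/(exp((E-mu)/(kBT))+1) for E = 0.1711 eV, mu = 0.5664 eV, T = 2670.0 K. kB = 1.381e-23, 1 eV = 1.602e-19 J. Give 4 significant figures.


Step 1: (E - mu) = 0.1711 - 0.5664 = -0.3953 eV
Step 2: Convert: (E-mu)*eV = -6.333e-20 J
Step 3: x = (E-mu)*eV/(kB*T) = -1.717
Step 4: f = 1/(exp(-1.717)+1) = 0.8478

0.8478


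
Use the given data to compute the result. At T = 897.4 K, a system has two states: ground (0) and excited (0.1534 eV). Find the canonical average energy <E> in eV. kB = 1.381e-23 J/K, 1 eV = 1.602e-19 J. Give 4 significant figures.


Step 1: beta*E = 0.1534*1.602e-19/(1.381e-23*897.4) = 1.983
Step 2: exp(-beta*E) = 0.1377
Step 3: <E> = 0.1534*0.1377/(1+0.1377) = 0.01856 eV

0.01856


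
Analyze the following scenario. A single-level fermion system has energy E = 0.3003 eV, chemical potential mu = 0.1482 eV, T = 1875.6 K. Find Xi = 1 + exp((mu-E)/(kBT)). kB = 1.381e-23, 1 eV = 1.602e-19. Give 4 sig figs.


Step 1: (mu - E) = 0.1482 - 0.3003 = -0.1521 eV
Step 2: x = (mu-E)*eV/(kB*T) = -0.1521*1.602e-19/(1.381e-23*1875.6) = -0.9407
Step 3: exp(x) = 0.3903
Step 4: Xi = 1 + 0.3903 = 1.39

1.39


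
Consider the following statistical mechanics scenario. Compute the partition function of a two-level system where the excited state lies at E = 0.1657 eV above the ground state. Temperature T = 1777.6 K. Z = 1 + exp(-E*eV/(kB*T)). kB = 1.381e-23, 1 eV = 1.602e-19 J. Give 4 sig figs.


Step 1: Compute beta*E = E*eV/(kB*T) = 0.1657*1.602e-19/(1.381e-23*1777.6) = 1.081
Step 2: exp(-beta*E) = exp(-1.081) = 0.3391
Step 3: Z = 1 + 0.3391 = 1.339

1.339


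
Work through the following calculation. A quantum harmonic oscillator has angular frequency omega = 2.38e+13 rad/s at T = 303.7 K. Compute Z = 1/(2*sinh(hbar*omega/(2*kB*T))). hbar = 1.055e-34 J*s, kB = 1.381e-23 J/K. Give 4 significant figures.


Step 1: Compute x = hbar*omega/(kB*T) = 1.055e-34*2.38e+13/(1.381e-23*303.7) = 0.5987
Step 2: x/2 = 0.2993
Step 3: sinh(x/2) = 0.3038
Step 4: Z = 1/(2*0.3038) = 1.646

1.646


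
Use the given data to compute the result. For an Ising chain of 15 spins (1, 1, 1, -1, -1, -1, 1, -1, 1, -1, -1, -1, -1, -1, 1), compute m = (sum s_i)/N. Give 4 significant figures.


Step 1: Count up spins (+1): 6, down spins (-1): 9
Step 2: Total magnetization M = 6 - 9 = -3
Step 3: m = M/N = -3/15 = -0.2

-0.2


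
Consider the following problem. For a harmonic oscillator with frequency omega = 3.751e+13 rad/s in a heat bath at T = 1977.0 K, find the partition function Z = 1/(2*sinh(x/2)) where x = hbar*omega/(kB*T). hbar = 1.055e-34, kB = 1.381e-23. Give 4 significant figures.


Step 1: Compute x = hbar*omega/(kB*T) = 1.055e-34*3.751e+13/(1.381e-23*1977.0) = 0.1449
Step 2: x/2 = 0.07247
Step 3: sinh(x/2) = 0.07254
Step 4: Z = 1/(2*0.07254) = 6.893

6.893


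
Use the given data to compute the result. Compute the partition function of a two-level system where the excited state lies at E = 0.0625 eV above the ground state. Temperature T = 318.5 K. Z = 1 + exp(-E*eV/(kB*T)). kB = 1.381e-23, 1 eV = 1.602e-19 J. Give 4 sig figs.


Step 1: Compute beta*E = E*eV/(kB*T) = 0.0625*1.602e-19/(1.381e-23*318.5) = 2.276
Step 2: exp(-beta*E) = exp(-2.276) = 0.1027
Step 3: Z = 1 + 0.1027 = 1.103

1.103


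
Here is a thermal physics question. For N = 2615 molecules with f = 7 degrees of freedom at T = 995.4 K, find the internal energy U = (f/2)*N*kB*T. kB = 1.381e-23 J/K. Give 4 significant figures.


Step 1: f/2 = 7/2 = 3.5
Step 2: N*kB*T = 2615*1.381e-23*995.4 = 3.595e-17
Step 3: U = 3.5 * 3.595e-17 = 1.258e-16 J

1.258e-16


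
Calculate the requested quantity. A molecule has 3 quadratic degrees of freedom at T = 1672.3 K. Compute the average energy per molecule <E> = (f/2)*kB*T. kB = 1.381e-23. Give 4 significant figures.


Step 1: f/2 = 3/2 = 1.5
Step 2: kB*T = 1.381e-23 * 1672.3 = 2.309e-20
Step 3: <E> = 1.5 * 2.309e-20 = 3.464e-20 J

3.464e-20


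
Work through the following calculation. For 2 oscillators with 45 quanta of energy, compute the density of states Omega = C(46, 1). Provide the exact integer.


Step 1: Use binomial coefficient C(46, 1)
Step 2: Numerator = 46! / 45!
Step 3: Denominator = 1!
Step 4: Omega = 46

46


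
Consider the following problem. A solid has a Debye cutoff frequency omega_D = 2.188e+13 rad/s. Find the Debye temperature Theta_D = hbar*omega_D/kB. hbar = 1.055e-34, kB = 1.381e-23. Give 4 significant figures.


Step 1: hbar*omega_D = 1.055e-34 * 2.188e+13 = 2.308e-21 J
Step 2: Theta_D = 2.308e-21 / 1.381e-23
Step 3: Theta_D = 167.1 K

167.1


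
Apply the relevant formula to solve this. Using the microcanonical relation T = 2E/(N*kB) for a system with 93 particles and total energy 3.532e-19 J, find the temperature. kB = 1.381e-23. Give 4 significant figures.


Step 1: Numerator = 2*E = 2*3.532e-19 = 7.064e-19 J
Step 2: Denominator = N*kB = 93*1.381e-23 = 1.284e-21
Step 3: T = 7.064e-19 / 1.284e-21 = 550 K

550


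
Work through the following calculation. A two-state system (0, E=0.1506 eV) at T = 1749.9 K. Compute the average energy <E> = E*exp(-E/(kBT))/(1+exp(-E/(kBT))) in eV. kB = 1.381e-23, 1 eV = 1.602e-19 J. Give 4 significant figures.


Step 1: beta*E = 0.1506*1.602e-19/(1.381e-23*1749.9) = 0.9983
Step 2: exp(-beta*E) = 0.3685
Step 3: <E> = 0.1506*0.3685/(1+0.3685) = 0.04055 eV

0.04055


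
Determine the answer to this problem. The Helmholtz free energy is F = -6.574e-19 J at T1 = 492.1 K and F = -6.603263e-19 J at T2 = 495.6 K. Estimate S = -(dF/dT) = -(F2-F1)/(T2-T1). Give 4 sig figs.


Step 1: dF = F2 - F1 = -6.603263e-19 - (-6.574e-19) = -2.9263e-21 J
Step 2: dT = T2 - T1 = 495.6 - 492.1 = 3.5 K
Step 3: S = -dF/dT = -(-2.9263e-21)/3.5 = 8.361e-22 J/K

8.361e-22


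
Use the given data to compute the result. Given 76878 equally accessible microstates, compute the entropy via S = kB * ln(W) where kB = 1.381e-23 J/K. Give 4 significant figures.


Step 1: ln(W) = ln(76878) = 11.25
Step 2: S = kB * ln(W) = 1.381e-23 * 11.25
Step 3: S = 1.554e-22 J/K

1.554e-22


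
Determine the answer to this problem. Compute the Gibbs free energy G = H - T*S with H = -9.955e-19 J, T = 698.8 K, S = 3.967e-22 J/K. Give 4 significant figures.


Step 1: T*S = 698.8 * 3.967e-22 = 2.772e-19 J
Step 2: G = H - T*S = -9.955e-19 - 2.772e-19
Step 3: G = -1.273e-18 J

-1.273e-18


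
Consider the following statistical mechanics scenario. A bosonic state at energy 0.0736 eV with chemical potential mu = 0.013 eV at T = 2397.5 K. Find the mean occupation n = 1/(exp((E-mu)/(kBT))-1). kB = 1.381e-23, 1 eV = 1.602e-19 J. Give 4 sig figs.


Step 1: (E - mu) = 0.0606 eV
Step 2: x = (E-mu)*eV/(kB*T) = 0.0606*1.602e-19/(1.381e-23*2397.5) = 0.2932
Step 3: exp(x) = 1.341
Step 4: n = 1/(exp(x)-1) = 2.935

2.935


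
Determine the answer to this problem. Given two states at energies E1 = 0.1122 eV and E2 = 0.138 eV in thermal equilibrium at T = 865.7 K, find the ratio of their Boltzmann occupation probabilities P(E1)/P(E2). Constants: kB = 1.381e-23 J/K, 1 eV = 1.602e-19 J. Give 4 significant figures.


Step 1: Compute energy difference dE = E1 - E2 = 0.1122 - 0.138 = -0.0258 eV
Step 2: Convert to Joules: dE_J = -0.0258 * 1.602e-19 = -4.133e-21 J
Step 3: Compute exponent = -dE_J / (kB * T) = -(-4.133e-21) / (1.381e-23 * 865.7) = 0.3457
Step 4: P(E1)/P(E2) = exp(0.3457) = 1.413

1.413


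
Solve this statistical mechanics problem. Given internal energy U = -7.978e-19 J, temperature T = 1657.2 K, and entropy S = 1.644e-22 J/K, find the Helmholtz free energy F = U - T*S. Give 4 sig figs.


Step 1: T*S = 1657.2 * 1.644e-22 = 2.724e-19 J
Step 2: F = U - T*S = -7.978e-19 - 2.724e-19
Step 3: F = -1.07e-18 J

-1.07e-18


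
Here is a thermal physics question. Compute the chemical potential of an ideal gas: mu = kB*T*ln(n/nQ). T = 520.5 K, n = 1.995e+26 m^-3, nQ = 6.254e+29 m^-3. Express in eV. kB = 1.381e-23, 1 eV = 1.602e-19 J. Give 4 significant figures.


Step 1: n/nQ = 1.995e+26/6.254e+29 = 0.000319
Step 2: ln(n/nQ) = -8.05
Step 3: mu = kB*T*ln(n/nQ) = 7.188e-21*-8.05 = -5.787e-20 J
Step 4: Convert to eV: -5.787e-20/1.602e-19 = -0.3612 eV

-0.3612


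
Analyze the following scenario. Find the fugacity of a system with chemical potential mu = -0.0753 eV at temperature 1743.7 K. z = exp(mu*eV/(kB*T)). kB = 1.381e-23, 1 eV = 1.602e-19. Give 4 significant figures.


Step 1: Convert mu to Joules: -0.0753*1.602e-19 = -1.206e-20 J
Step 2: kB*T = 1.381e-23*1743.7 = 2.408e-20 J
Step 3: mu/(kB*T) = -0.5009
Step 4: z = exp(-0.5009) = 0.606

0.606


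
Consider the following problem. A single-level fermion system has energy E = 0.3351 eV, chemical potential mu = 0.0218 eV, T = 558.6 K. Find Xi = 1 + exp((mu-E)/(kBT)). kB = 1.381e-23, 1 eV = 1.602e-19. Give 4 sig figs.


Step 1: (mu - E) = 0.0218 - 0.3351 = -0.3133 eV
Step 2: x = (mu-E)*eV/(kB*T) = -0.3133*1.602e-19/(1.381e-23*558.6) = -6.506
Step 3: exp(x) = 0.001494
Step 4: Xi = 1 + 0.001494 = 1.001

1.001


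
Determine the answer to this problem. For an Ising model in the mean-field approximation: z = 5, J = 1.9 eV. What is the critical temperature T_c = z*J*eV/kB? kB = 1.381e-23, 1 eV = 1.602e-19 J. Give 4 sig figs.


Step 1: z*J = 5*1.9 = 9.5 eV
Step 2: Convert to Joules: 9.5*1.602e-19 = 1.522e-18 J
Step 3: T_c = 1.522e-18 / 1.381e-23 = 1.102e+05 K

1.102e+05


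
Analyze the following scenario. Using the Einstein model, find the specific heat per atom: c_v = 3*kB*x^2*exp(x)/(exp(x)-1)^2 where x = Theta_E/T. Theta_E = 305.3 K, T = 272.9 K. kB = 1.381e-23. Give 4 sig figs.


Step 1: x = Theta_E/T = 305.3/272.9 = 1.119
Step 2: x^2 = 1.252
Step 3: exp(x) = 3.061
Step 4: c_v = 3*1.381e-23*1.252*3.061/(3.061-1)^2 = 3.737e-23

3.737e-23


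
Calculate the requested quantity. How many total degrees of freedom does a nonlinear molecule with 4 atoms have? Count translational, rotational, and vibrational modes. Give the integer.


Step 1: Translational DOF = 3
Step 2: Rotational DOF (nonlinear) = 3
Step 3: Vibrational DOF = 3*4 - 6 = 6
Step 4: Total = 3 + 3 + 6 = 12

12


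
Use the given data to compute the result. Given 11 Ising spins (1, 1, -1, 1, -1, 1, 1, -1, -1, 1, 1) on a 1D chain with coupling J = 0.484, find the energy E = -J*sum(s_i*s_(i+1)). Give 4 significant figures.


Step 1: Nearest-neighbor products: 1, -1, -1, -1, -1, 1, -1, 1, -1, 1
Step 2: Sum of products = -2
Step 3: E = -0.484 * -2 = 0.968

0.968


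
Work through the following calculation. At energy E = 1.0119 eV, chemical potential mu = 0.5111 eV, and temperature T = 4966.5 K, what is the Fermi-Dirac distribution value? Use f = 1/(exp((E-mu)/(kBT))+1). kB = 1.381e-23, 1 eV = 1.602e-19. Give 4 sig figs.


Step 1: (E - mu) = 1.0119 - 0.5111 = 0.5008 eV
Step 2: Convert: (E-mu)*eV = 8.023e-20 J
Step 3: x = (E-mu)*eV/(kB*T) = 1.17
Step 4: f = 1/(exp(1.17)+1) = 0.2369

0.2369


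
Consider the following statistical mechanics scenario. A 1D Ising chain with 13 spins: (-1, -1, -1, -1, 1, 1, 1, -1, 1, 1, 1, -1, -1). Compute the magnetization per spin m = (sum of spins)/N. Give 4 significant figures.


Step 1: Count up spins (+1): 6, down spins (-1): 7
Step 2: Total magnetization M = 6 - 7 = -1
Step 3: m = M/N = -1/13 = -0.07692

-0.07692


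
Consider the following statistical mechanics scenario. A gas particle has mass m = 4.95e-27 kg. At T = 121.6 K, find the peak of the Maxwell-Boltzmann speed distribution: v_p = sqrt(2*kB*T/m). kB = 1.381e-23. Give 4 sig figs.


Step 1: Numerator = 2*kB*T = 2*1.381e-23*121.6 = 3.359e-21
Step 2: Ratio = 3.359e-21 / 4.95e-27 = 6.785e+05
Step 3: v_p = sqrt(6.785e+05) = 823.7 m/s

823.7


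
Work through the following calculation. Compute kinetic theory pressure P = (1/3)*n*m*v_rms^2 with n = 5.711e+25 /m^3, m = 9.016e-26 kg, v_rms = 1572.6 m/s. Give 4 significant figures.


Step 1: v_rms^2 = 1572.6^2 = 2.473e+06
Step 2: n*m = 5.711e+25*9.016e-26 = 5.149
Step 3: P = (1/3)*5.149*2.473e+06 = 4.245e+06 Pa

4.245e+06


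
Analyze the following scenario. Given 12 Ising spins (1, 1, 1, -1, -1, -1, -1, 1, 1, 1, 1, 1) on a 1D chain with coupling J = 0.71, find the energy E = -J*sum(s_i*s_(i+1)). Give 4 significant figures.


Step 1: Nearest-neighbor products: 1, 1, -1, 1, 1, 1, -1, 1, 1, 1, 1
Step 2: Sum of products = 7
Step 3: E = -0.71 * 7 = -4.97

-4.97


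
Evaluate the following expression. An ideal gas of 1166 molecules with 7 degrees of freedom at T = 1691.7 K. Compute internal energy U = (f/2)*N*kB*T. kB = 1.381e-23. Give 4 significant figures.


Step 1: f/2 = 7/2 = 3.5
Step 2: N*kB*T = 1166*1.381e-23*1691.7 = 2.724e-17
Step 3: U = 3.5 * 2.724e-17 = 9.534e-17 J

9.534e-17


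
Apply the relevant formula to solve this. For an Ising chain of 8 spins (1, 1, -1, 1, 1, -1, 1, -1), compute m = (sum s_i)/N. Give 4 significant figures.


Step 1: Count up spins (+1): 5, down spins (-1): 3
Step 2: Total magnetization M = 5 - 3 = 2
Step 3: m = M/N = 2/8 = 0.25

0.25


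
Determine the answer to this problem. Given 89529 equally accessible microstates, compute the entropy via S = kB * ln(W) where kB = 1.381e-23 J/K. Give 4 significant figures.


Step 1: ln(W) = ln(89529) = 11.4
Step 2: S = kB * ln(W) = 1.381e-23 * 11.4
Step 3: S = 1.575e-22 J/K

1.575e-22


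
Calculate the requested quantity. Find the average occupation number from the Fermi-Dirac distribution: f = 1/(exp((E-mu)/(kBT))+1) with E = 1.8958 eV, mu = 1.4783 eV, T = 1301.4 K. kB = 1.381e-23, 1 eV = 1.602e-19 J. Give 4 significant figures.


Step 1: (E - mu) = 1.8958 - 1.4783 = 0.4175 eV
Step 2: Convert: (E-mu)*eV = 6.688e-20 J
Step 3: x = (E-mu)*eV/(kB*T) = 3.721
Step 4: f = 1/(exp(3.721)+1) = 0.02363

0.02363


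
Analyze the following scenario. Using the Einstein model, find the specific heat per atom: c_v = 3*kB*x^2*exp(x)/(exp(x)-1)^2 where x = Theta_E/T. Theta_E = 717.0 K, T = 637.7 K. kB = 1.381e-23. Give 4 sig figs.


Step 1: x = Theta_E/T = 717.0/637.7 = 1.124
Step 2: x^2 = 1.264
Step 3: exp(x) = 3.078
Step 4: c_v = 3*1.381e-23*1.264*3.078/(3.078-1)^2 = 3.733e-23

3.733e-23


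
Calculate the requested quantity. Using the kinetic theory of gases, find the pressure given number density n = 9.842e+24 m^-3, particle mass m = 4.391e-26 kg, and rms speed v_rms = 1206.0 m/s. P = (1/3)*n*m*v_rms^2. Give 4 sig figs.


Step 1: v_rms^2 = 1206.0^2 = 1.454e+06
Step 2: n*m = 9.842e+24*4.391e-26 = 0.4322
Step 3: P = (1/3)*0.4322*1.454e+06 = 2.095e+05 Pa

2.095e+05


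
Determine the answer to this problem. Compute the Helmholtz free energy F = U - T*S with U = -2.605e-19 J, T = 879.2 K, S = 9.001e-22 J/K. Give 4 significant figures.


Step 1: T*S = 879.2 * 9.001e-22 = 7.914e-19 J
Step 2: F = U - T*S = -2.605e-19 - 7.914e-19
Step 3: F = -1.052e-18 J

-1.052e-18


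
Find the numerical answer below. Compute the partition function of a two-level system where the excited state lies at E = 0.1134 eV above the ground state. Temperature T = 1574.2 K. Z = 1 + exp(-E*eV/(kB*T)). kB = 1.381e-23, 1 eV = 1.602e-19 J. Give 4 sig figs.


Step 1: Compute beta*E = E*eV/(kB*T) = 0.1134*1.602e-19/(1.381e-23*1574.2) = 0.8356
Step 2: exp(-beta*E) = exp(-0.8356) = 0.4336
Step 3: Z = 1 + 0.4336 = 1.434

1.434


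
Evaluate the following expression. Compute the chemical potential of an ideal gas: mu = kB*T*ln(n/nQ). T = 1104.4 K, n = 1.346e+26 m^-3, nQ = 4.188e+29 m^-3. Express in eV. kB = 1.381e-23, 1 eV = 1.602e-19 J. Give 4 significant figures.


Step 1: n/nQ = 1.346e+26/4.188e+29 = 0.0003214
Step 2: ln(n/nQ) = -8.043
Step 3: mu = kB*T*ln(n/nQ) = 1.525e-20*-8.043 = -1.227e-19 J
Step 4: Convert to eV: -1.227e-19/1.602e-19 = -0.7657 eV

-0.7657


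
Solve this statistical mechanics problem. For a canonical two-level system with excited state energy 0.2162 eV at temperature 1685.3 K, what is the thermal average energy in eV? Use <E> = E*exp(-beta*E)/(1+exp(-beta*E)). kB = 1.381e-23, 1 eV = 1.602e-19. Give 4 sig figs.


Step 1: beta*E = 0.2162*1.602e-19/(1.381e-23*1685.3) = 1.488
Step 2: exp(-beta*E) = 0.2258
Step 3: <E> = 0.2162*0.2258/(1+0.2258) = 0.03982 eV

0.03982


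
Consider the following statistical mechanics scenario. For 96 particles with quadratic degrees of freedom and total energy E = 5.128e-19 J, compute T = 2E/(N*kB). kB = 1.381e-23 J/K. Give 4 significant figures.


Step 1: Numerator = 2*E = 2*5.128e-19 = 1.026e-18 J
Step 2: Denominator = N*kB = 96*1.381e-23 = 1.326e-21
Step 3: T = 1.026e-18 / 1.326e-21 = 773.6 K

773.6


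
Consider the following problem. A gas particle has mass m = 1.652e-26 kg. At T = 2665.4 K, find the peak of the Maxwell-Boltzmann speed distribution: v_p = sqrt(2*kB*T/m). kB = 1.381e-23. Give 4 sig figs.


Step 1: Numerator = 2*kB*T = 2*1.381e-23*2665.4 = 7.362e-20
Step 2: Ratio = 7.362e-20 / 1.652e-26 = 4.456e+06
Step 3: v_p = sqrt(4.456e+06) = 2111 m/s

2111


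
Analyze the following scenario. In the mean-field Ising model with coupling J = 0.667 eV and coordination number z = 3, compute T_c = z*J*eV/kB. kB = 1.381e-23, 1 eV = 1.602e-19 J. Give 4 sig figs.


Step 1: z*J = 3*0.667 = 2.001 eV
Step 2: Convert to Joules: 2.001*1.602e-19 = 3.206e-19 J
Step 3: T_c = 3.206e-19 / 1.381e-23 = 2.321e+04 K

2.321e+04


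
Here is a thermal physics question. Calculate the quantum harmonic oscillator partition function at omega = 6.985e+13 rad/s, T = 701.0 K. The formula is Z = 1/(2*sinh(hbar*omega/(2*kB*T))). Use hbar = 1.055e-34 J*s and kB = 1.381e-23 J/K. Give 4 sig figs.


Step 1: Compute x = hbar*omega/(kB*T) = 1.055e-34*6.985e+13/(1.381e-23*701.0) = 0.7612
Step 2: x/2 = 0.3806
Step 3: sinh(x/2) = 0.3899
Step 4: Z = 1/(2*0.3899) = 1.283

1.283


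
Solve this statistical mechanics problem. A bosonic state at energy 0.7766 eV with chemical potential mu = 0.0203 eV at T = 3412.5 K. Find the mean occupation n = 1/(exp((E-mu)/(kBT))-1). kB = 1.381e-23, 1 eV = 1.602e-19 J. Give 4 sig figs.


Step 1: (E - mu) = 0.7563 eV
Step 2: x = (E-mu)*eV/(kB*T) = 0.7563*1.602e-19/(1.381e-23*3412.5) = 2.571
Step 3: exp(x) = 13.08
Step 4: n = 1/(exp(x)-1) = 0.0828

0.0828


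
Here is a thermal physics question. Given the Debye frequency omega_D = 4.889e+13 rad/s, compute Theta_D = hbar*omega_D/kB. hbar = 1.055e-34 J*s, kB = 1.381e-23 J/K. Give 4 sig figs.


Step 1: hbar*omega_D = 1.055e-34 * 4.889e+13 = 5.158e-21 J
Step 2: Theta_D = 5.158e-21 / 1.381e-23
Step 3: Theta_D = 373.5 K

373.5


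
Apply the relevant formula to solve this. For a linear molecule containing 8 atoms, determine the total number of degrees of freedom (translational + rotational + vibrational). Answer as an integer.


Step 1: Translational DOF = 3
Step 2: Rotational DOF (linear) = 2
Step 3: Vibrational DOF = 3*8 - 5 = 19
Step 4: Total = 3 + 2 + 19 = 24

24


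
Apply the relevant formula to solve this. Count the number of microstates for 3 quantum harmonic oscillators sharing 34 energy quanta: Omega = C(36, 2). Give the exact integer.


Step 1: Use binomial coefficient C(36, 2)
Step 2: Numerator = 36! / 34!
Step 3: Denominator = 2!
Step 4: Omega = 630

630


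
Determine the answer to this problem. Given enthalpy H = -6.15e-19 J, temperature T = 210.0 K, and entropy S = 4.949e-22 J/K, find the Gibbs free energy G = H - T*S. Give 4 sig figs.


Step 1: T*S = 210.0 * 4.949e-22 = 1.039e-19 J
Step 2: G = H - T*S = -6.15e-19 - 1.039e-19
Step 3: G = -7.189e-19 J

-7.189e-19


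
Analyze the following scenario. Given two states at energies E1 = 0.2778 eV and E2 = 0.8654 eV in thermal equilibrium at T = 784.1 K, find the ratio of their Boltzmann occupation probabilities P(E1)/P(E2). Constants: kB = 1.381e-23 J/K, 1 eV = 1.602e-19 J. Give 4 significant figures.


Step 1: Compute energy difference dE = E1 - E2 = 0.2778 - 0.8654 = -0.5876 eV
Step 2: Convert to Joules: dE_J = -0.5876 * 1.602e-19 = -9.413e-20 J
Step 3: Compute exponent = -dE_J / (kB * T) = -(-9.413e-20) / (1.381e-23 * 784.1) = 8.693
Step 4: P(E1)/P(E2) = exp(8.693) = 5962

5962


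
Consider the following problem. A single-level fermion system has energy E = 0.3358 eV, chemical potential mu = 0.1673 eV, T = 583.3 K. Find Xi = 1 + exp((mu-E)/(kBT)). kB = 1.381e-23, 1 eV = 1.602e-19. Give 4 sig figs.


Step 1: (mu - E) = 0.1673 - 0.3358 = -0.1685 eV
Step 2: x = (mu-E)*eV/(kB*T) = -0.1685*1.602e-19/(1.381e-23*583.3) = -3.351
Step 3: exp(x) = 0.03505
Step 4: Xi = 1 + 0.03505 = 1.035

1.035


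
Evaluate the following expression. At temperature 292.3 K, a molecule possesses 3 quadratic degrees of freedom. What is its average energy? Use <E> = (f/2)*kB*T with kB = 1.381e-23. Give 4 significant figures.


Step 1: f/2 = 3/2 = 1.5
Step 2: kB*T = 1.381e-23 * 292.3 = 4.037e-21
Step 3: <E> = 1.5 * 4.037e-21 = 6.055e-21 J

6.055e-21


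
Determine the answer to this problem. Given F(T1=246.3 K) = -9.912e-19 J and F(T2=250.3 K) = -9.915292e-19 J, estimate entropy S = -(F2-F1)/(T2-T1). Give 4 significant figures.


Step 1: dF = F2 - F1 = -9.915292e-19 - (-9.912e-19) = -3.292e-22 J
Step 2: dT = T2 - T1 = 250.3 - 246.3 = 4 K
Step 3: S = -dF/dT = -(-3.292e-22)/4 = 8.23e-23 J/K

8.23e-23


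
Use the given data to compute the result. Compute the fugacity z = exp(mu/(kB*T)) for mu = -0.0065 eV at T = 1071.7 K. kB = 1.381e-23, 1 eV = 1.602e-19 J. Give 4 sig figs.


Step 1: Convert mu to Joules: -0.0065*1.602e-19 = -1.041e-21 J
Step 2: kB*T = 1.381e-23*1071.7 = 1.48e-20 J
Step 3: mu/(kB*T) = -0.07036
Step 4: z = exp(-0.07036) = 0.9321

0.9321


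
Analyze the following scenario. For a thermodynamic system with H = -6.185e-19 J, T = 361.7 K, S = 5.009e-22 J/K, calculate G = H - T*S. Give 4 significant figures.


Step 1: T*S = 361.7 * 5.009e-22 = 1.812e-19 J
Step 2: G = H - T*S = -6.185e-19 - 1.812e-19
Step 3: G = -7.997e-19 J

-7.997e-19


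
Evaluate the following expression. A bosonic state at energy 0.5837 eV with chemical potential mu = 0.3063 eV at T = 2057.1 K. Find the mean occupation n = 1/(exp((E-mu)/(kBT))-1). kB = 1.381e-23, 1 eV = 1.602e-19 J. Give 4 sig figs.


Step 1: (E - mu) = 0.2774 eV
Step 2: x = (E-mu)*eV/(kB*T) = 0.2774*1.602e-19/(1.381e-23*2057.1) = 1.564
Step 3: exp(x) = 4.779
Step 4: n = 1/(exp(x)-1) = 0.2646

0.2646


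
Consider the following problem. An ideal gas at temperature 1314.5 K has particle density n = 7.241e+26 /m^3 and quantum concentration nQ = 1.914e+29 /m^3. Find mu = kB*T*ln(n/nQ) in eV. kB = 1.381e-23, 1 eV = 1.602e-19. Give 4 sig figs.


Step 1: n/nQ = 7.241e+26/1.914e+29 = 0.003783
Step 2: ln(n/nQ) = -5.577
Step 3: mu = kB*T*ln(n/nQ) = 1.815e-20*-5.577 = -1.012e-19 J
Step 4: Convert to eV: -1.012e-19/1.602e-19 = -0.632 eV

-0.632


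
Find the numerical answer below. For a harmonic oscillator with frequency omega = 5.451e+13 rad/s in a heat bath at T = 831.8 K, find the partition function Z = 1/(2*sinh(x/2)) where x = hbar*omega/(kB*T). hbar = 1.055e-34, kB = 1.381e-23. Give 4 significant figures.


Step 1: Compute x = hbar*omega/(kB*T) = 1.055e-34*5.451e+13/(1.381e-23*831.8) = 0.5006
Step 2: x/2 = 0.2503
Step 3: sinh(x/2) = 0.2529
Step 4: Z = 1/(2*0.2529) = 1.977

1.977


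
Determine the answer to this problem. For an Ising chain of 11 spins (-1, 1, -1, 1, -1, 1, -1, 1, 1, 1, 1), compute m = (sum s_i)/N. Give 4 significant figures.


Step 1: Count up spins (+1): 7, down spins (-1): 4
Step 2: Total magnetization M = 7 - 4 = 3
Step 3: m = M/N = 3/11 = 0.2727

0.2727


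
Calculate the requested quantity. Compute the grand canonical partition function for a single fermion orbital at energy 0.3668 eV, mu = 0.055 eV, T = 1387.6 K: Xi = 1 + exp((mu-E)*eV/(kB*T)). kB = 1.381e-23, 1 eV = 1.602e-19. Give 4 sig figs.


Step 1: (mu - E) = 0.055 - 0.3668 = -0.3118 eV
Step 2: x = (mu-E)*eV/(kB*T) = -0.3118*1.602e-19/(1.381e-23*1387.6) = -2.607
Step 3: exp(x) = 0.07378
Step 4: Xi = 1 + 0.07378 = 1.074

1.074


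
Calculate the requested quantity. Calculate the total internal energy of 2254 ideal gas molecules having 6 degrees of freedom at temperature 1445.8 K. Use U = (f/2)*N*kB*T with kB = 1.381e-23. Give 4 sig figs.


Step 1: f/2 = 6/2 = 3.0
Step 2: N*kB*T = 2254*1.381e-23*1445.8 = 4.5e-17
Step 3: U = 3.0 * 4.5e-17 = 1.35e-16 J

1.35e-16


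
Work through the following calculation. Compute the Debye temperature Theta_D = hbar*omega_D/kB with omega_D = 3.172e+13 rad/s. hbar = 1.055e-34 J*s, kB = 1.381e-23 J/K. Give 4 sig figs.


Step 1: hbar*omega_D = 1.055e-34 * 3.172e+13 = 3.346e-21 J
Step 2: Theta_D = 3.346e-21 / 1.381e-23
Step 3: Theta_D = 242.3 K

242.3


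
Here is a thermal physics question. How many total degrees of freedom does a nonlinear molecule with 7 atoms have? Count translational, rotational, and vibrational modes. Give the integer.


Step 1: Translational DOF = 3
Step 2: Rotational DOF (nonlinear) = 3
Step 3: Vibrational DOF = 3*7 - 6 = 15
Step 4: Total = 3 + 3 + 15 = 21

21


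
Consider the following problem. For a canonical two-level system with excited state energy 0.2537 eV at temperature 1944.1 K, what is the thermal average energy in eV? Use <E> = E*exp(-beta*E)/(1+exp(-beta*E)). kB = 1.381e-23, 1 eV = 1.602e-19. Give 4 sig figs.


Step 1: beta*E = 0.2537*1.602e-19/(1.381e-23*1944.1) = 1.514
Step 2: exp(-beta*E) = 0.2201
Step 3: <E> = 0.2537*0.2201/(1+0.2201) = 0.04576 eV

0.04576


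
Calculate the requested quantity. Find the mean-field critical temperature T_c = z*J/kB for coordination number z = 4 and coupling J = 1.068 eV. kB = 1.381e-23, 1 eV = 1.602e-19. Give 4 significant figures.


Step 1: z*J = 4*1.068 = 4.272 eV
Step 2: Convert to Joules: 4.272*1.602e-19 = 6.844e-19 J
Step 3: T_c = 6.844e-19 / 1.381e-23 = 4.956e+04 K

4.956e+04


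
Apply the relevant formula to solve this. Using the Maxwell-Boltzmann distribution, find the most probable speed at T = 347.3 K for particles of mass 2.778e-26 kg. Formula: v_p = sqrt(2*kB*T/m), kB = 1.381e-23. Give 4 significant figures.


Step 1: Numerator = 2*kB*T = 2*1.381e-23*347.3 = 9.592e-21
Step 2: Ratio = 9.592e-21 / 2.778e-26 = 3.453e+05
Step 3: v_p = sqrt(3.453e+05) = 587.6 m/s

587.6
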